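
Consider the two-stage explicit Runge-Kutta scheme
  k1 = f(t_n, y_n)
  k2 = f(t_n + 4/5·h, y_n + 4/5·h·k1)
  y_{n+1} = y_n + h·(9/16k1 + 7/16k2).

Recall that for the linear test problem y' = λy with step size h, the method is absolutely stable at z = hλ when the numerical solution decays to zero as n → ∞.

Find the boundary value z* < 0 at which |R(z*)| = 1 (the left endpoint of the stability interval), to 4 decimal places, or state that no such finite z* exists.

z* = -2.8571.

With y'=λy (z=hλ):
  k1=λy_n ⇒ h·k1=z·y_n;  k2=λ(1+4/5z)y_n ⇒ h·k2=z(1+4/5z)y_n
  y_{n+1}/y_n = 1 + 9/16z + 7/16z(1+4/5z) = 1 + z + 7/20z²
  Hence R(z) = 1 + z + 7/20z².

Solve |R(x)|<1 on ℝ⁻.
x=-0.72: |R|=0.4614
R=1: x+7/20x²=0 ⇒ x=−20/7=-2.8571; min R=1−1/(4·7/20)=0.2857>−1
Confirm numerically:
  x=-2.729: |R|=0.87760 <1
  x=-2.717: |R|=0.86673 <1
  x=-2.401: |R|=0.61668 <1
  x=-1.357: |R|=0.28751 <1
  x=-3.145: |R|=1.31686 >1
  x=-3.072: |R|=1.23101 >1
  x=-2.964: |R|=1.11085 >1
So |R|<1 on (-2.8571, 0).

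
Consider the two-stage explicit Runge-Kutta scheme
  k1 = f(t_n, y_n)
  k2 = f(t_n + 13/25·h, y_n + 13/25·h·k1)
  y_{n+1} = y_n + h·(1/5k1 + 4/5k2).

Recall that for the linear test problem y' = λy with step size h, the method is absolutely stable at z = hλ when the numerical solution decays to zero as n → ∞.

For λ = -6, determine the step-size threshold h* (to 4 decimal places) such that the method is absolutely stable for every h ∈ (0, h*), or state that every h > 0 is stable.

(-2.4038,0); λ=-6 ⇒ h* = (125/52)/6 = 0.4006.

With y'=λy (z=hλ):
  k1=λy_n ⇒ h·k1=z·y_n;  k2=λ(1+13/25z)y_n ⇒ h·k2=z(1+13/25z)y_n
  y_{n+1}/y_n = 1 + 1/5z + 4/5z(1+13/25z) = 1 + z + 52/125z²
  so R(z) = 1 + z + 52/125z².

Boundary: |R(x)|=1, x<0.
x=-0.59: |R|=0.5548
R=1: x+52/125x²=0 ⇒ x=−125/52=-2.4038; min R=1−1/(4·52/125)=0.3990>−1
Confirm numerically:
  x=-2.296: |R|=0.89699 <1
  x=-2.216: |R|=0.82683 <1
  x=-1.276: |R|=0.40132 <1
  x=-2.911: |R|=1.61415 >1
  x=-2.762: |R|=1.41152 >1
Stable set (-2.4038, 0).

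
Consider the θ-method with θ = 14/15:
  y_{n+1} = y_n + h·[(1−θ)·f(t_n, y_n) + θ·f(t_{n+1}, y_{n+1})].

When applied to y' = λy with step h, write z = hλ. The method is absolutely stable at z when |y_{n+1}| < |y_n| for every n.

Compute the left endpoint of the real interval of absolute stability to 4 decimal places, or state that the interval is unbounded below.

On y'=λy, z=hλ:
  y_{n+1} = y_n + z·[1/15·y_n + 14/15·y_{n+1}] ⇒ (1 − 14/15z)y_{n+1} = (1 + 1/15z)y_n
  ⇒ R(z) = (1 + 1/15z)/(1 − 14/15z).

Boundary: |R(x)|=1, x<0.
x=-0.65: |R|=0.5954
x=-2: |R|=0.3023
x=-10: |R|=0.0323
x=-100: |R|=0.0601
θ=14/15≥1/2 ⇒ |1+1/15x|<|1−14/15x| ∀x<0 ⇒ stable on all of ℝ⁻.

unbounded; (−∞, 0).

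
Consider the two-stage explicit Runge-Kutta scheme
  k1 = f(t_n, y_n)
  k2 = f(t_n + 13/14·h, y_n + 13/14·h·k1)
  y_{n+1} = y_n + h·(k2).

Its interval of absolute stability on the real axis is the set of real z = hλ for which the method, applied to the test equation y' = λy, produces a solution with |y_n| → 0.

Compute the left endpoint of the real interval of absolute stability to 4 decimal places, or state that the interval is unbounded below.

Set f=λy, z=hλ:
  k1=λy_n ⇒ h·k1=z·y_n;  k2=λ(1+13/14z)y_n ⇒ h·k2=z(1+13/14z)y_n
  y_{n+1}/y_n = 1 + z(1+13/14z) = 1 + z + 13/14z²
  R(z) = 1 + z + 13/14z².

Solve |R(x)|<1 on ℝ⁻.
x=-0.64: |R|=0.7403
R=1: x+13/14x²=0 ⇒ x=−14/13=-1.0769; min R=1−1/(4·13/14)=0.7308>−1
Confirm numerically:
  x=-1.037: |R|=0.96156 <1
  x=-0.677: |R|=0.74859 <1
  x=-0.636: |R|=0.73960 <1
  x=-0.607: |R|=0.73513 <1
  x=-1.504: |R|=1.59644 >1
  x=-1.224: |R|=1.16716 >1
Interval (-1.0769, 0).

left endpoint -1.0769.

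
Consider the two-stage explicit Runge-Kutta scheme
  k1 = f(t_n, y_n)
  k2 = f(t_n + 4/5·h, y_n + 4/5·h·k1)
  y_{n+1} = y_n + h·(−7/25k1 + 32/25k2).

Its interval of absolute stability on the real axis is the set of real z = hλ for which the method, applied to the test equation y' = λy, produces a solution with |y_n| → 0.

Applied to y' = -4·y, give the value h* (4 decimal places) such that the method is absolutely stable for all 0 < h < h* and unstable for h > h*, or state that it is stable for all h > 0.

(-0.9766,0); λ=-4 ⇒ h* = (125/128)/4 = 0.2441.

Set f=λy, z=hλ:
  k1=λy_n ⇒ h·k1=z·y_n;  k2=λ(1+4/5z)y_n ⇒ h·k2=z(1+4/5z)y_n
  y_{n+1}/y_n = 1 − 7/25z + 32/25z(1+4/5z) = 1 + z + 128/125z²
  Hence R(z) = 1 + z + 128/125z².

Boundary: |R(x)|=1, x<0.
x=-1.56: |R|=1.9320
R=1: x+128/125x²=0 ⇒ x=−125/128=-0.9766; min R=1−1/(4·128/125)=0.7559>−1
Confirm numerically:
  x=-0.811: |R|=0.86251 <1
  x=-0.622: |R|=0.77417 <1
  x=-0.430: |R|=0.75934 <1
  x=-1.150: |R|=1.20424 >1
  x=-1.072: |R|=1.10476 >1
Stable set (-0.9766, 0).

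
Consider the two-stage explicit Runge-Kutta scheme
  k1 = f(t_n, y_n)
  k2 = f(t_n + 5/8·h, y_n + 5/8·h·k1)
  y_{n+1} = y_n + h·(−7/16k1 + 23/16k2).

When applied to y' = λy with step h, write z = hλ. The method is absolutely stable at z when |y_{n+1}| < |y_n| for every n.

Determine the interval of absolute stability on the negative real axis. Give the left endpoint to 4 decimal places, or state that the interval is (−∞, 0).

(-1.1130, 0).

On y'=λy, z=hλ:
  k1=λy_n ⇒ h·k1=z·y_n;  k2=λ(1+5/8z)y_n ⇒ h·k2=z(1+5/8z)y_n
  y_{n+1}/y_n = 1 − 7/16z + 23/16z(1+5/8z) = 1 + z + 115/128z²
  Hence R(z) = 1 + z + 115/128z².

Need |R(x)|<1, x<0.
x=-1.51: |R|=1.5385
R=1: x+115/128x²=0 ⇒ x=−128/115=-1.1130; min R=1−1/(4·115/128)=0.7217>−1
Confirm numerically:
  x=-0.937: |R|=0.85180 <1
  x=-0.770: |R|=0.76268 <1
  x=-0.650: |R|=0.72959 <1
  x=-1.320: |R|=1.24544 >1
  x=-1.301: |R|=1.21970 >1
Interval (-1.1130, 0).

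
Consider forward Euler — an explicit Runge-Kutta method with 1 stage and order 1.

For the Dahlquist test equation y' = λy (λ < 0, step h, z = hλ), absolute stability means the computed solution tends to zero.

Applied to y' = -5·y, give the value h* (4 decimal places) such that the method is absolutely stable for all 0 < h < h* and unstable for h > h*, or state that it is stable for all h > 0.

On y'=λy, z=hλ:
  order 1, 1-stage ⇒ R(z)=1+z
  (e.g. R(-1.5)=-0.50000, |R|=0.50000)

Boundary: |R(x)|=1, x<0.
x=-1.5: |R|=0.5000
|R(-2.2)|=1.2000 |R(-1.45)|=0.4500 |R(-0.83)|=0.1700
Bisect:
  x_lo=-2.6488 |R|=1.6488  x_hi=-0.1056 |R|=0.8944
  mid=-1.37720 |R|=0.37720 →hi
  mid=-2.01302 |R|=1.01302 →lo
  mid=-1.69511 |R|=0.69511 →hi
  mid=-1.85406 |R|=0.85406 →hi
  mid=-1.93354 |R|=0.93354 →hi
  mid=-1.97328 |R|=0.97328 →hi
  mid=-1.99315 |R|=0.99315 →hi
  mid=-2.00308 |R|=1.00308 →lo
  ...
  [-2.00013,-1.99998] ⇒ x*=-2.0000
Stable set (-2.0000, 0).

(-2.0000,0); λ=-5 ⇒ h* = 0.4000.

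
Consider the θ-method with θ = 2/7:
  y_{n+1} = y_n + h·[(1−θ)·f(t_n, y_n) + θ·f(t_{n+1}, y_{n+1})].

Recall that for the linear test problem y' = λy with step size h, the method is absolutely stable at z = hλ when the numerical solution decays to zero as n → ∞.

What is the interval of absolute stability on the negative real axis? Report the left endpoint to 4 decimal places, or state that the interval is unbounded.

(-4.6667, 0).

With y'=λy (z=hλ):
  y_{n+1} = y_n + z·[5/7·y_n + 2/7·y_{n+1}] ⇒ (1 − 2/7z)y_{n+1} = (1 + 5/7z)y_n
  so R(z) = (1 + 5/7z)/(1 − 2/7z).

Need |R(x)|<1, x<0.
x=-1.09: |R|=0.1688
R=−1: 1+5/7x = −1+2/7x ⇒ -3/7x=2 ⇒ x=2/(-3/7)=-4.6667
Confirm numerically:
  x=-4.156: |R|=0.89995 <1
  x=-3.481: |R|=0.74524 <1
  x=-1.917: |R|=0.23860 <1
  x=-5.076: |R|=1.07160 >1
  x=-4.889: |R|=1.03975 >1
Stable set (-4.6667, 0).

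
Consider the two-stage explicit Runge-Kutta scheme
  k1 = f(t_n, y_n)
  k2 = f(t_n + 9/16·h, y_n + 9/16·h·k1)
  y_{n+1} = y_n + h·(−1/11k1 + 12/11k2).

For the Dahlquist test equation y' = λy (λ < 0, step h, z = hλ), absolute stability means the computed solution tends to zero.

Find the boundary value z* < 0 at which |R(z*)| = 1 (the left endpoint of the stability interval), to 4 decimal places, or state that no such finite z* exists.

Test eqn y'=λy, z=hλ:
  k1=λy_n ⇒ h·k1=z·y_n;  k2=λ(1+9/16z)y_n ⇒ h·k2=z(1+9/16z)y_n
  y_{n+1}/y_n = 1 − 1/11z + 12/11z(1+9/16z) = 1 + z + 27/44z²
  so R(z) = 1 + z + 27/44z².

Find x<0 with |R(x)|<1.
x=-0.63: |R|=0.6136
R=1: x+27/44x²=0 ⇒ x=−44/27=-1.6296; min R=1−1/(4·27/44)=0.5926>−1
Confirm numerically:
  x=-1.328: |R|=0.75420 <1
  x=-1.306: |R|=0.74064 <1
  x=-1.206: |R|=0.68649 <1
  x=-0.682: |R|=0.60342 <1
  x=-1.992: |R|=1.44295 >1
  x=-1.815: |R|=1.20646 >1
Interval (-1.6296, 0).

left endpoint -1.6296.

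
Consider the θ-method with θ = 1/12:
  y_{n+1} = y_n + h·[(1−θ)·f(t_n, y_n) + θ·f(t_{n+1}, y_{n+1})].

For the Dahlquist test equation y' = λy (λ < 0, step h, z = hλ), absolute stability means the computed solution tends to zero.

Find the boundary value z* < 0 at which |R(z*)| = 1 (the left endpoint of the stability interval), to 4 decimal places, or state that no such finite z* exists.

Test eqn y'=λy, z=hλ:
  y_{n+1} = y_n + z·[11/12·y_n + 1/12·y_{n+1}] ⇒ (1 − 1/12z)y_{n+1} = (1 + 11/12z)y_n
  ⇒ R(z) = (1 + 11/12z)/(1 − 1/12z).

Boundary: |R(x)|=1, x<0.
x=-1.78: |R|=0.5501
R=−1: 1+11/12x = −1+1/12x ⇒ -5/6x=2 ⇒ x=2/(-5/6)=-2.4000
Confirm numerically:
  x=-2.259: |R|=0.90112 <1
  x=-2.064: |R|=0.76109 <1
  x=-1.611: |R|=0.42032 <1
  x=-1.096: |R|=0.00428 <1
  x=-2.807: |R|=1.27487 >1
  x=-2.513: |R|=1.07786 >1
Stable set (-2.4000, 0).

z* = -2.4000.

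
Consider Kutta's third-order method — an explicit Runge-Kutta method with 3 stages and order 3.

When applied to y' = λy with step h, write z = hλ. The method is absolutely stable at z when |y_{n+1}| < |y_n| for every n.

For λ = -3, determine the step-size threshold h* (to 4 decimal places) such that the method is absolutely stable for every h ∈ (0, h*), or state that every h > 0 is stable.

(-2.5127,0); λ=-3 ⇒ h* = 0.8376.

Test eqn y'=λy, z=hλ:
  order 3, 3-stage ⇒ R(z)=1+z+z^2/2+z^3/6
  (e.g. R(-1.02)=0.32333, |R|=0.32333)

Boundary: |R(x)|=1, x<0.
x=-1.02: |R|=0.3233
|R(-2.53)|=1.0286 |R(-1.73)|=0.0965 |R(-0.94)|=0.3634
Bisect:
  x_lo=-3.0111 |R|=2.0278  x_hi=-0.2528 |R|=0.7764
  mid=-1.63196 |R|=0.02471 →hi
  mid=-2.32152 |R|=0.71208 →hi
  mid=-2.66630 |R|=1.27091 →lo
  mid=-2.49391 |R|=0.96930 →hi
  mid=-2.58011 |R|=1.11424 →lo
  mid=-2.53701 |R|=1.04034 →lo
  mid=-2.51546 |R|=1.00447 →lo
  mid=-2.50468 |R|=0.98680 →hi
  ...
  [-2.51277,-2.51260] ⇒ x*=-2.5127
Stable set (-2.5127, 0).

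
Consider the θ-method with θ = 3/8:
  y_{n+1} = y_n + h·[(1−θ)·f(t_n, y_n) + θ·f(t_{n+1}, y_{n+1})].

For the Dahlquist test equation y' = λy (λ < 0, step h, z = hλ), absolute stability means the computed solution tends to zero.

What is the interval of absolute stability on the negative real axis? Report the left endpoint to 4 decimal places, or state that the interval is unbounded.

z∈(-8.0000,0).

On y'=λy, z=hλ:
  y_{n+1} = y_n + z·[5/8·y_n + 3/8·y_{n+1}] ⇒ (1 − 3/8z)y_{n+1} = (1 + 5/8z)y_n
  so R(z) = (1 + 5/8z)/(1 − 3/8z).

Boundary: |R(x)|=1, x<0.
x=-1.5: |R|=0.0400
R=−1: 1+5/8x = −1+3/8x ⇒ -1/4x=2 ⇒ x=2/(-1/4)=-8.0000
Confirm numerically:
  x=-5.879: |R|=0.83454 <1
  x=-5.682: |R|=0.81490 <1
  x=-4.209: |R|=0.63242 <1
  x=-8.501: |R|=1.02991 >1
  x=-8.401: |R|=1.02415 >1
  x=-8.125: |R|=1.00772 >1
So |R|<1 on (-8.0000, 0).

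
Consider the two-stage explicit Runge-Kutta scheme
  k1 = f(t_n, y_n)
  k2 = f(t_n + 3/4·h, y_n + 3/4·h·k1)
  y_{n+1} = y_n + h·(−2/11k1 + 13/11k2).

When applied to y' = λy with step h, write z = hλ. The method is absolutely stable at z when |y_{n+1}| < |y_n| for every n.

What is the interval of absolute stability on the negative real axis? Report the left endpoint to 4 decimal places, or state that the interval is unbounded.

z∈(-1.1282,0).

With y'=λy (z=hλ):
  k1=λy_n ⇒ h·k1=z·y_n;  k2=λ(1+3/4z)y_n ⇒ h·k2=z(1+3/4z)y_n
  y_{n+1}/y_n = 1 − 2/11z + 13/11z(1+3/4z) = 1 + z + 39/44z²
  Hence R(z) = 1 + z + 39/44z².

Solve |R(x)|<1 on ℝ⁻.
x=-0.7: |R|=0.7343
R=1: x+39/44x²=0 ⇒ x=−44/39=-1.1282; min R=1−1/(4·39/44)=0.7179>−1
Confirm numerically:
  x=-0.947: |R|=0.84790 <1
  x=-0.669: |R|=0.72770 <1
  x=-0.602: |R|=0.71922 <1
  x=-0.495: |R|=0.72218 <1
  x=-1.586: |R|=1.64356 >1
  x=-1.191: |R|=1.06629 >1
Stable set (-1.1282, 0).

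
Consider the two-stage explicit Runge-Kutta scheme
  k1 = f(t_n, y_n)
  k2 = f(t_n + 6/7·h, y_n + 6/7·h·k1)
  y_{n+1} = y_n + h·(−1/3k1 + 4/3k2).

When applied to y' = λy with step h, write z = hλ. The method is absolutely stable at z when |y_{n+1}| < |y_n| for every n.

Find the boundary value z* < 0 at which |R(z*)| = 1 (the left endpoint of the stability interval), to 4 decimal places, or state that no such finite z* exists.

With y'=λy (z=hλ):
  k1=λy_n ⇒ h·k1=z·y_n;  k2=λ(1+6/7z)y_n ⇒ h·k2=z(1+6/7z)y_n
  y_{n+1}/y_n = 1 − 1/3z + 4/3z(1+6/7z) = 1 + z + 8/7z²
  R(z) = 1 + z + 8/7z².

Need |R(x)|<1, x<0.
x=-1.38: |R|=1.7965
R=1: x+8/7x²=0 ⇒ x=−7/8=-0.8750; min R=1−1/(4·8/7)=0.7812>−1
Confirm numerically:
  x=-0.592: |R|=0.80853 <1
  x=-0.477: |R|=0.78303 <1
  x=-0.413: |R|=0.78194 <1
  x=-1.462: |R|=1.98079 >1
  x=-1.428: |R|=1.90250 >1
  x=-1.027: |R|=1.17840 >1
Interval (-0.8750, 0).

left endpoint -0.8750.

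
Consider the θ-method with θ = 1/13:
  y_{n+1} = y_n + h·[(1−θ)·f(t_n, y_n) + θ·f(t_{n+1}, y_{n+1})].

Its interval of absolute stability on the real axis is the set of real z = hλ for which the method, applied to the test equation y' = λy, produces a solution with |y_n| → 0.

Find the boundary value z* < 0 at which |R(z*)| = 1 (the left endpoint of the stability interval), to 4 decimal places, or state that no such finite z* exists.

With y'=λy (z=hλ):
  y_{n+1} = y_n + z·[12/13·y_n + 1/13·y_{n+1}] ⇒ (1 − 1/13z)y_{n+1} = (1 + 12/13z)y_n
  ⇒ R(z) = (1 + 12/13z)/(1 − 1/13z).

Need |R(x)|<1, x<0.
x=-1.48: |R|=0.3287
R=−1: 1+12/13x = −1+1/13x ⇒ -11/13x=2 ⇒ x=2/(-11/13)=-2.3636
Confirm numerically:
  x=-1.976: |R|=0.71528 <1
  x=-1.198: |R|=0.09692 <1
  x=-1.025: |R|=0.04991 <1
  x=-0.948: |R|=0.11643 <1
  x=-2.617: |R|=1.17846 >1
  x=-2.616: |R|=1.17777 >1
  x=-2.541: |R|=1.12554 >1
Interval (-2.3636, 0).

z* = -2.3636.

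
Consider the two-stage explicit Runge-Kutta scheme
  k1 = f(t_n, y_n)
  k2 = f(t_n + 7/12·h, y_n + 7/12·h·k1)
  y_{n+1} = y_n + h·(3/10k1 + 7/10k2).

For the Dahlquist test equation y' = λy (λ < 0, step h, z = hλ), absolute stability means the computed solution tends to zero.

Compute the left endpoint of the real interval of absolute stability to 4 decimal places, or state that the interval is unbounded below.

left endpoint -2.4490.

Test eqn y'=λy, z=hλ:
  k1=λy_n ⇒ h·k1=z·y_n;  k2=λ(1+7/12z)y_n ⇒ h·k2=z(1+7/12z)y_n
  y_{n+1}/y_n = 1 + 3/10z + 7/10z(1+7/12z) = 1 + z + 49/120z²
  ⇒ R(z) = 1 + z + 49/120z².

Solve |R(x)|<1 on ℝ⁻.
x=-1.1: |R|=0.3941
R=1: x+49/120x²=0 ⇒ x=−120/49=-2.4490; min R=1−1/(4·49/120)=0.3878>−1
Confirm numerically:
  x=-2.261: |R|=0.82645 <1
  x=-2.104: |R|=0.70362 <1
  x=-1.919: |R|=0.58471 <1
  x=-1.084: |R|=0.39581 <1
  x=-3.021: |R|=1.70563 >1
  x=-2.823: |R|=1.43114 >1
  x=-2.721: |R|=1.30224 >1
Interval (-2.4490, 0).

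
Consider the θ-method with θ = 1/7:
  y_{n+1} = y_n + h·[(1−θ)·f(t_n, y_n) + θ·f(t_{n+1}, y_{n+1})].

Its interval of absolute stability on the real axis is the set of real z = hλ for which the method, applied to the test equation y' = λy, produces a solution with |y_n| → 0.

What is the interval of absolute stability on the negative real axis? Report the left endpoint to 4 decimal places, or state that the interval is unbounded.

z∈(-2.8000,0).

With y'=λy (z=hλ):
  y_{n+1} = y_n + z·[6/7·y_n + 1/7·y_{n+1}] ⇒ (1 − 1/7z)y_{n+1} = (1 + 6/7z)y_n
  R(z) = (1 + 6/7z)/(1 − 1/7z).

Need |R(x)|<1, x<0.
x=-1.26: |R|=0.0678
R=−1: 1+6/7x = −1+1/7x ⇒ -5/7x=2 ⇒ x=2/(-5/7)=-2.8000
Confirm numerically:
  x=-2.760: |R|=0.97951 <1
  x=-2.022: |R|=0.56883 <1
  x=-1.931: |R|=0.51349 <1
  x=-1.733: |R|=0.38910 <1
  x=-3.346: |R|=1.26387 >1
  x=-3.024: |R|=1.11173 >1
So |R|<1 on (-2.8000, 0).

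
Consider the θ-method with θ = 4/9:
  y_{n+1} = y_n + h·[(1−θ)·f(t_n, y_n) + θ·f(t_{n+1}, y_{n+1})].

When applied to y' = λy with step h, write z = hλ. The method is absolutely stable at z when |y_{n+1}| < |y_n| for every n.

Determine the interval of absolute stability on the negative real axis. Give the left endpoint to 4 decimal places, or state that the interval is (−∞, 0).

(-18.0000, 0).

Set f=λy, z=hλ:
  y_{n+1} = y_n + z·[5/9·y_n + 4/9·y_{n+1}] ⇒ (1 − 4/9z)y_{n+1} = (1 + 5/9z)y_n
  Hence R(z) = (1 + 5/9z)/(1 − 4/9z).

Solve |R(x)|<1 on ℝ⁻.
x=-1.27: |R|=0.1882
R=−1: 1+5/9x = −1+4/9x ⇒ -1/9x=2 ⇒ x=2/(-1/9)=-18.0000
Confirm numerically:
  x=-16.442: |R|=0.97916 <1
  x=-10.422: |R|=0.85050 <1
  x=-9.787: |R|=0.82942 <1
  x=-7.463: |R|=0.72879 <1
  x=-18.459: |R|=1.00554 >1
  x=-18.330: |R|=1.00401 >1
  x=-18.133: |R|=1.00163 >1
Interval (-18.0000, 0).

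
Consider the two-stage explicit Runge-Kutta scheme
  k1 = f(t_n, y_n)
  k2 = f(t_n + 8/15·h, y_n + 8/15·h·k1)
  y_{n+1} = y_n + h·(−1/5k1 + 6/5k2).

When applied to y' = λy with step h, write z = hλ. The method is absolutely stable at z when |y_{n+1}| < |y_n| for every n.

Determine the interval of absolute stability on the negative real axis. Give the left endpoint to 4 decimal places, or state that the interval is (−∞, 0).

Test eqn y'=λy, z=hλ:
  k1=λy_n ⇒ h·k1=z·y_n;  k2=λ(1+8/15z)y_n ⇒ h·k2=z(1+8/15z)y_n
  y_{n+1}/y_n = 1 − 1/5z + 6/5z(1+8/15z) = 1 + z + 16/25z²
  so R(z) = 1 + z + 16/25z².

Need |R(x)|<1, x<0.
x=-1.6: |R|=1.0384
R=1: x+16/25x²=0 ⇒ x=−25/16=-1.5625; min R=1−1/(4·16/25)=0.6094>−1
Confirm numerically:
  x=-1.209: |R|=0.72648 <1
  x=-1.173: |R|=0.70759 <1
  x=-0.681: |R|=0.61581 <1
  x=-2.009: |R|=1.57409 >1
  x=-1.883: |R|=1.38624 >1
  x=-1.708: |R|=1.15905 >1
So |R|<1 on (-1.5625, 0).

z∈(-1.5625,0).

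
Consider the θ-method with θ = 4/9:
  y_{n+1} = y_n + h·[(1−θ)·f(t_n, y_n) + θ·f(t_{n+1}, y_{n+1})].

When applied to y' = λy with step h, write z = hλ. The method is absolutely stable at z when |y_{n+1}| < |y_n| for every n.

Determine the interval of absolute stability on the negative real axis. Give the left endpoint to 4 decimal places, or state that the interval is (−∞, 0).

(-18.0000, 0).

With y'=λy (z=hλ):
  y_{n+1} = y_n + z·[5/9·y_n + 4/9·y_{n+1}] ⇒ (1 − 4/9z)y_{n+1} = (1 + 5/9z)y_n
  R(z) = (1 + 5/9z)/(1 − 4/9z).

Need |R(x)|<1, x<0.
x=-0.75: |R|=0.4375
R=−1: 1+5/9x = −1+4/9x ⇒ -1/9x=2 ⇒ x=2/(-1/9)=-18.0000
Confirm numerically:
  x=-17.670: |R|=0.99586 <1
  x=-14.482: |R|=0.94744 <1
  x=-11.685: |R|=0.88671 <1
  x=-7.431: |R|=0.72707 <1
  x=-18.263: |R|=1.00321 >1
  x=-18.025: |R|=1.00031 >1
So |R|<1 on (-18.0000, 0).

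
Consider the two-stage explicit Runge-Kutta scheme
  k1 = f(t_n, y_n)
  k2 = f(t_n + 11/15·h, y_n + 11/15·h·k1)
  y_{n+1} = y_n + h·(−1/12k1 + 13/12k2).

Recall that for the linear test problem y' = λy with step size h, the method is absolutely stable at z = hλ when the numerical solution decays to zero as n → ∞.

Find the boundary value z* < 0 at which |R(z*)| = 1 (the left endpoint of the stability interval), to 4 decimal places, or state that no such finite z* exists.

Test eqn y'=λy, z=hλ:
  k1=λy_n ⇒ h·k1=z·y_n;  k2=λ(1+11/15z)y_n ⇒ h·k2=z(1+11/15z)y_n
  y_{n+1}/y_n = 1 − 1/12z + 13/12z(1+11/15z) = 1 + z + 143/180z²
  R(z) = 1 + z + 143/180z².

Find x<0 with |R(x)|<1.
x=-1.22: |R|=0.9625
R=1: x+143/180x²=0 ⇒ x=−180/143=-1.2587; min R=1−1/(4·143/180)=0.6853>−1
Confirm numerically:
  x=-1.133: |R|=0.88682 <1
  x=-0.772: |R|=0.70148 <1
  x=-0.580: |R|=0.68725 <1
  x=-1.704: |R|=1.60276 >1
  x=-1.396: |R|=1.15223 >1
  x=-1.388: |R|=1.14253 >1
So |R|<1 on (-1.2587, 0).

left endpoint -1.2587.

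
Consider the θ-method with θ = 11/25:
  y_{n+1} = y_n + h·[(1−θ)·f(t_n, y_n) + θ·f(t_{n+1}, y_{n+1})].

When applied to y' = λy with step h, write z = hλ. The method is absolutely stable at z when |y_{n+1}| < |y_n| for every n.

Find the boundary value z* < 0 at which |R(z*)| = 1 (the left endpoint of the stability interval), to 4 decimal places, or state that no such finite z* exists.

On y'=λy, z=hλ:
  y_{n+1} = y_n + z·[14/25·y_n + 11/25·y_{n+1}] ⇒ (1 − 11/25z)y_{n+1} = (1 + 14/25z)y_n
  Hence R(z) = (1 + 14/25z)/(1 − 11/25z).

Find x<0 with |R(x)|<1.
x=-0.34: |R|=0.7042
R=−1: 1+14/25x = −1+11/25x ⇒ -3/25x=2 ⇒ x=2/(-3/25)=-16.6667
Confirm numerically:
  x=-11.614: |R|=0.90077 <1
  x=-10.792: |R|=0.87737 <1
  x=-9.415: |R|=0.83079 <1
  x=-17.260: |R|=1.00828 >1
  x=-17.143: |R|=1.00669 >1
Interval (-16.6667, 0).

z* = -16.6667.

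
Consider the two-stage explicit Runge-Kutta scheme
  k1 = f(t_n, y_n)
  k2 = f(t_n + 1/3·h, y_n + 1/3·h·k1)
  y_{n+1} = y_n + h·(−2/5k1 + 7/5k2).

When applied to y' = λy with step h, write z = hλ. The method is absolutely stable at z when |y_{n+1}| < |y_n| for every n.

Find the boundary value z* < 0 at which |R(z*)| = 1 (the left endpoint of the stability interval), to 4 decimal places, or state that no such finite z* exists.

left endpoint -2.1429.

On y'=λy, z=hλ:
  k1=λy_n ⇒ h·k1=z·y_n;  k2=λ(1+1/3z)y_n ⇒ h·k2=z(1+1/3z)y_n
  y_{n+1}/y_n = 1 − 2/5z + 7/5z(1+1/3z) = 1 + z + 7/15z²
  R(z) = 1 + z + 7/15z².

Find x<0 with |R(x)|<1.
x=-1.59: |R|=0.5898
R=1: x+7/15x²=0 ⇒ x=−15/7=-2.1429; min R=1−1/(4·7/15)=0.4643>−1
Confirm numerically:
  x=-1.656: |R|=0.62376 <1
  x=-1.374: |R|=0.50701 <1
  x=-1.174: |R|=0.46920 <1
  x=-0.867: |R|=0.48379 <1
  x=-2.560: |R|=1.49835 >1
  x=-2.311: |R|=1.18134 >1
So |R|<1 on (-2.1429, 0).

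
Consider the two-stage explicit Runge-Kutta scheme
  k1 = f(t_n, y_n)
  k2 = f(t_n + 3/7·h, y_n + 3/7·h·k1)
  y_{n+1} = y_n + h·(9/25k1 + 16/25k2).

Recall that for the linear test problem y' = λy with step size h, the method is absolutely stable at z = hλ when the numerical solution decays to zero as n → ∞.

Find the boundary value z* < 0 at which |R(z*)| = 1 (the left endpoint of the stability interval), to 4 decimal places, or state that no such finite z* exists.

z* = -3.6458.

On y'=λy, z=hλ:
  k1=λy_n ⇒ h·k1=z·y_n;  k2=λ(1+3/7z)y_n ⇒ h·k2=z(1+3/7z)y_n
  y_{n+1}/y_n = 1 + 9/25z + 16/25z(1+3/7z) = 1 + z + 48/175z²
  R(z) = 1 + z + 48/175z².

Solve |R(x)|<1 on ℝ⁻.
x=-1.28: |R|=0.1694
R=1: x+48/175x²=0 ⇒ x=−175/48=-3.6458; min R=1−1/(4·48/175)=0.0885>−1
Confirm numerically:
  x=-3.458: |R|=0.82184 <1
  x=-3.402: |R|=0.77247 <1
  x=-1.945: |R|=0.09263 <1
  x=-4.242: |R|=1.69365 >1
  x=-4.126: |R|=1.54341 >1
  x=-3.796: |R|=1.15635 >1
Stable set (-3.6458, 0).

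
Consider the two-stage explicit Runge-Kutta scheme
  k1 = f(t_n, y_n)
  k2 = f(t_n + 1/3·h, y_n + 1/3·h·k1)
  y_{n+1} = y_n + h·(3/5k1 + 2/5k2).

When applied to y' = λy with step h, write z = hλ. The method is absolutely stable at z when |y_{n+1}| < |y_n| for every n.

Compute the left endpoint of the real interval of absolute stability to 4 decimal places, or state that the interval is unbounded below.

Set f=λy, z=hλ:
  k1=λy_n ⇒ h·k1=z·y_n;  k2=λ(1+1/3z)y_n ⇒ h·k2=z(1+1/3z)y_n
  y_{n+1}/y_n = 1 + 3/5z + 2/5z(1+1/3z) = 1 + z + 2/15z²
  Hence R(z) = 1 + z + 2/15z².

Solve |R(x)|<1 on ℝ⁻.
x=-0.63: |R|=0.4229
R=1: x+2/15x²=0 ⇒ x=−15/2=-7.5000; min R=1−1/(4·2/15)=-0.8750>−1
Confirm numerically:
  x=-4.366: |R|=0.82441 <1
  x=-4.180: |R|=0.85035 <1
  x=-3.455: |R|=0.86340 <1
  x=-7.904: |R|=1.42576 >1
  x=-7.742: |R|=1.24981 >1
So |R|<1 on (-7.5000, 0).

z* = -7.5000.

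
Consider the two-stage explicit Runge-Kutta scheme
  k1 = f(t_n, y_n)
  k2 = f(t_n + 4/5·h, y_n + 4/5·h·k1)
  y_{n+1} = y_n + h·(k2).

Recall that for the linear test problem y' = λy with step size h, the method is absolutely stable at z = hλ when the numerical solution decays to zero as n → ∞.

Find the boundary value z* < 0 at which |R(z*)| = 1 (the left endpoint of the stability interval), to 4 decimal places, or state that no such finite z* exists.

On y'=λy, z=hλ:
  k1=λy_n ⇒ h·k1=z·y_n;  k2=λ(1+4/5z)y_n ⇒ h·k2=z(1+4/5z)y_n
  y_{n+1}/y_n = 1 + z(1+4/5z) = 1 + z + 4/5z²
  so R(z) = 1 + z + 4/5z².

Need |R(x)|<1, x<0.
x=-1.75: |R|=1.7000
R=1: x+4/5x²=0 ⇒ x=−5/4=-1.2500; min R=1−1/(4·4/5)=0.6875>−1
Confirm numerically:
  x=-1.186: |R|=0.93928 <1
  x=-1.016: |R|=0.80980 <1
  x=-0.648: |R|=0.68792 <1
  x=-0.609: |R|=0.68770 <1
  x=-1.788: |R|=1.76956 >1
  x=-1.756: |R|=1.71083 >1
  x=-1.572: |R|=1.40495 >1
Interval (-1.2500, 0).

z* = -1.2500.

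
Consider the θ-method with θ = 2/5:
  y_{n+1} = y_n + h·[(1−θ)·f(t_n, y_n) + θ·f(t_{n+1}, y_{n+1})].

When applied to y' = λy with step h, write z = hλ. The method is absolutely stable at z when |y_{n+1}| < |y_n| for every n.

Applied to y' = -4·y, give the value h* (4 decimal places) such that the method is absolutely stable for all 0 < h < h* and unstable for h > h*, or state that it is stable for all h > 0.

(-10.0000,0); λ=-4 ⇒ h* = (10)/4 = 2.5000.

With y'=λy (z=hλ):
  y_{n+1} = y_n + z·[3/5·y_n + 2/5·y_{n+1}] ⇒ (1 − 2/5z)y_{n+1} = (1 + 3/5z)y_n
  Hence R(z) = (1 + 3/5z)/(1 − 2/5z).

Find x<0 with |R(x)|<1.
x=-0.81: |R|=0.3882
R=−1: 1+3/5x = −1+2/5x ⇒ -1/5x=2 ⇒ x=2/(-1/5)=-10.0000
Confirm numerically:
  x=-6.778: |R|=0.82636 <1
  x=-6.531: |R|=0.80794 <1
  x=-4.121: |R|=0.55603 <1
  x=-4.013: |R|=0.54038 <1
  x=-10.322: |R|=1.01256 >1
  x=-10.078: |R|=1.00310 >1
Stable set (-10.0000, 0).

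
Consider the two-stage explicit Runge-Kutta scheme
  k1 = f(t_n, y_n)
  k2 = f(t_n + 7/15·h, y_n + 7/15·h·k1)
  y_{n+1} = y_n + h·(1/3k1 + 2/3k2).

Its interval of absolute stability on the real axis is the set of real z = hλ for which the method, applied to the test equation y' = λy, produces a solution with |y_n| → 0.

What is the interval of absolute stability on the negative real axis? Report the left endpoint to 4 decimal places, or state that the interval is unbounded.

Test eqn y'=λy, z=hλ:
  k1=λy_n ⇒ h·k1=z·y_n;  k2=λ(1+7/15z)y_n ⇒ h·k2=z(1+7/15z)y_n
  y_{n+1}/y_n = 1 + 1/3z + 2/3z(1+7/15z) = 1 + z + 14/45z²
  ⇒ R(z) = 1 + z + 14/45z².

Boundary: |R(x)|=1, x<0.
x=-0.46: |R|=0.6058
R=1: x+14/45x²=0 ⇒ x=−45/14=-3.2143; min R=1−1/(4·14/45)=0.1964>−1
Confirm numerically:
  x=-2.609: |R|=0.50870 <1
  x=-2.348: |R|=0.36719 <1
  x=-2.130: |R|=0.28148 <1
  x=-3.774: |R|=1.65718 >1
  x=-3.643: |R|=1.48590 >1
  x=-3.325: |R|=1.11453 >1
Stable set (-3.2143, 0).

(-3.2143, 0).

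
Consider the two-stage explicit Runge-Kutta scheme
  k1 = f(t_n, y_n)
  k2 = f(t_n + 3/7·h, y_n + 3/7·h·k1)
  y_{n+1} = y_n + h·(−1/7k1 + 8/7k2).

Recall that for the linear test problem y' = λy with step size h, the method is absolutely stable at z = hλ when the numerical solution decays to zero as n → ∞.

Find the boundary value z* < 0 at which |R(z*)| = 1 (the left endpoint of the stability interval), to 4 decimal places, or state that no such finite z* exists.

z* = -2.0417.

Set f=λy, z=hλ:
  k1=λy_n ⇒ h·k1=z·y_n;  k2=λ(1+3/7z)y_n ⇒ h·k2=z(1+3/7z)y_n
  y_{n+1}/y_n = 1 − 1/7z + 8/7z(1+3/7z) = 1 + z + 24/49z²
  ⇒ R(z) = 1 + z + 24/49z².

Solve |R(x)|<1 on ℝ⁻.
x=-1.11: |R|=0.4935
R=1: x+24/49x²=0 ⇒ x=−49/24=-2.0417; min R=1−1/(4·24/49)=0.4896>−1
Confirm numerically:
  x=-1.861: |R|=0.83532 <1
  x=-1.017: |R|=0.48959 <1
  x=-0.822: |R|=0.50895 <1
  x=-2.438: |R|=1.47327 >1
  x=-2.419: |R|=1.44707 >1
  x=-2.340: |R|=1.34193 >1
Stable set (-2.0417, 0).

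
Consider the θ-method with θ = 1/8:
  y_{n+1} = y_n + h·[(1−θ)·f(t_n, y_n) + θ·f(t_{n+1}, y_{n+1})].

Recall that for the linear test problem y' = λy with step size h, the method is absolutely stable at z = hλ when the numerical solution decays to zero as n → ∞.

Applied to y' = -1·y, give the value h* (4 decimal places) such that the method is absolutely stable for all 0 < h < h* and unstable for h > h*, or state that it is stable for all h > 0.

(-2.6667,0); λ=-1 ⇒ h* = (8/3)/1 = 2.6667.

Test eqn y'=λy, z=hλ:
  y_{n+1} = y_n + z·[7/8·y_n + 1/8·y_{n+1}] ⇒ (1 − 1/8z)y_{n+1} = (1 + 7/8z)y_n
  so R(z) = (1 + 7/8z)/(1 − 1/8z).

Boundary: |R(x)|=1, x<0.
x=-1.78: |R|=0.4560
R=−1: 1+7/8x = −1+1/8x ⇒ -3/4x=2 ⇒ x=2/(-3/4)=-2.6667
Confirm numerically:
  x=-2.021: |R|=0.61341 <1
  x=-1.969: |R|=0.58010 <1
  x=-1.682: |R|=0.38980 <1
  x=-1.371: |R|=0.17042 <1
  x=-3.062: |R|=1.21443 >1
  x=-2.816: |R|=1.08284 >1
  x=-2.743: |R|=1.04263 >1
So |R|<1 on (-2.6667, 0).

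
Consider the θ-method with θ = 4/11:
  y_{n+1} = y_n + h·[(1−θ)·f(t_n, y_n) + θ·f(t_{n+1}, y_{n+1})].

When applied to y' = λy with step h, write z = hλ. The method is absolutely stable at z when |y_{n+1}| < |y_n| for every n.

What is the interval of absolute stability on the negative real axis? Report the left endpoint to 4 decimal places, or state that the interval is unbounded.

Test eqn y'=λy, z=hλ:
  y_{n+1} = y_n + z·[7/11·y_n + 4/11·y_{n+1}] ⇒ (1 − 4/11z)y_{n+1} = (1 + 7/11z)y_n
  so R(z) = (1 + 7/11z)/(1 − 4/11z).

Find x<0 with |R(x)|<1.
x=-1.77: |R|=0.0769
R=−1: 1+7/11x = −1+4/11x ⇒ -3/11x=2 ⇒ x=2/(-3/11)=-7.3333
Confirm numerically:
  x=-5.142: |R|=0.79175 <1
  x=-4.402: |R|=0.69260 <1
  x=-2.951: |R|=0.42348 <1
  x=-7.646: |R|=1.02256 >1
Interval (-7.3333, 0).

(-7.3333, 0).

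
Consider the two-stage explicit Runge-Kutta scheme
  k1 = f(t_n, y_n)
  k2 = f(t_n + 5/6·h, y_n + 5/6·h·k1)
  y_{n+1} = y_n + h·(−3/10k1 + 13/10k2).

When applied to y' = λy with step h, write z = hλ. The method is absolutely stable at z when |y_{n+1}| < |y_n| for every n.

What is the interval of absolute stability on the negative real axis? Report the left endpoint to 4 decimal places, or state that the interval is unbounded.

z∈(-0.9231,0).

Set f=λy, z=hλ:
  k1=λy_n ⇒ h·k1=z·y_n;  k2=λ(1+5/6z)y_n ⇒ h·k2=z(1+5/6z)y_n
  y_{n+1}/y_n = 1 − 3/10z + 13/10z(1+5/6z) = 1 + z + 13/12z²
  R(z) = 1 + z + 13/12z².

Boundary: |R(x)|=1, x<0.
x=-1.21: |R|=1.3761
R=1: x+13/12x²=0 ⇒ x=−12/13=-0.9231; min R=1−1/(4·13/12)=0.7692>−1
Confirm numerically:
  x=-0.785: |R|=0.88258 <1
  x=-0.714: |R|=0.83828 <1
  x=-0.482: |R|=0.76968 <1
  x=-0.392: |R|=0.77447 <1
  x=-1.477: |R|=1.88632 >1
  x=-1.288: |R|=1.50919 >1
Stable set (-0.9231, 0).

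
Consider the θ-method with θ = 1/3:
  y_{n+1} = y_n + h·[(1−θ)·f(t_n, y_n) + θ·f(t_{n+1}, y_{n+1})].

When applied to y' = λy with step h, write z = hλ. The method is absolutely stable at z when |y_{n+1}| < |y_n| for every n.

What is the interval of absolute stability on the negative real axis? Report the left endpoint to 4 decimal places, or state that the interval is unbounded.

(-6.0000, 0).

With y'=λy (z=hλ):
  y_{n+1} = y_n + z·[2/3·y_n + 1/3·y_{n+1}] ⇒ (1 − 1/3z)y_{n+1} = (1 + 2/3z)y_n
  so R(z) = (1 + 2/3z)/(1 − 1/3z).

Need |R(x)|<1, x<0.
x=-1.1: |R|=0.1951
R=−1: 1+2/3x = −1+1/3x ⇒ -1/3x=2 ⇒ x=2/(-1/3)=-6.0000
Confirm numerically:
  x=-4.862: |R|=0.85525 <1
  x=-3.321: |R|=0.57617 <1
  x=-3.043: |R|=0.51067 <1
  x=-6.543: |R|=1.05690 >1
  x=-6.422: |R|=1.04479 >1
  x=-6.318: |R|=1.03413 >1
Interval (-6.0000, 0).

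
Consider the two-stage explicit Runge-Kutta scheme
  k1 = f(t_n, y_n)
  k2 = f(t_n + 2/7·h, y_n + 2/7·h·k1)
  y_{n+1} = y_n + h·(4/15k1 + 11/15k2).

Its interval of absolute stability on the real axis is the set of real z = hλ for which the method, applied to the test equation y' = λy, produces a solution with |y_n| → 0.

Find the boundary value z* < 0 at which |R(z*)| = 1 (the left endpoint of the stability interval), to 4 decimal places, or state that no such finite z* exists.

Test eqn y'=λy, z=hλ:
  k1=λy_n ⇒ h·k1=z·y_n;  k2=λ(1+2/7z)y_n ⇒ h·k2=z(1+2/7z)y_n
  y_{n+1}/y_n = 1 + 4/15z + 11/15z(1+2/7z) = 1 + z + 22/105z²
  Hence R(z) = 1 + z + 22/105z².

Boundary: |R(x)|=1, x<0.
x=-0.72: |R|=0.3886
R=1: x+22/105x²=0 ⇒ x=−105/22=-4.7727; min R=1−1/(4·22/105)=-0.1932>−1
Confirm numerically:
  x=-3.915: |R|=0.29642 <1
  x=-3.674: |R|=0.15421 <1
  x=-3.642: |R|=0.13716 <1
  x=-3.499: |R|=0.06620 <1
  x=-5.365: |R|=1.66577 >1
  x=-5.326: |R|=1.61741 >1
  x=-5.256: |R|=1.53221 >1
Interval (-4.7727, 0).

left endpoint -4.7727.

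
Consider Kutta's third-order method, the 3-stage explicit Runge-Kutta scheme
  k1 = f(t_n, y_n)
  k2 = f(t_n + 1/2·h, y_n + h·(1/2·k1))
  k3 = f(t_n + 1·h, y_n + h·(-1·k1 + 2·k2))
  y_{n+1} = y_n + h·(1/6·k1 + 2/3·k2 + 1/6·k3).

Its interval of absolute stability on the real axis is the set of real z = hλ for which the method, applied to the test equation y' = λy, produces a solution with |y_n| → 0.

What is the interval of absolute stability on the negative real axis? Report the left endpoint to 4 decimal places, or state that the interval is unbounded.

(-2.5127, 0).

With y'=λy (z=hλ):
  order 3, 3-stage ⇒ R(z)=1+z+z^2/2+z^3/6
  (e.g. R(-0.35)=0.70410, |R|=0.70410)

Find x<0 with |R(x)|<1.
x=-0.35: |R|=0.7041
|R(-2.55)|=1.0623 |R(-2.54)|=1.0454 |R(-0.56)|=0.5675
Bisect:
  x_lo=-3.3587 |R|=3.0333  x_hi=-0.3209 |R|=0.7251
  mid=-1.83980 |R|=0.18528 →hi
  mid=-2.59927 |R|=1.14804 →lo
  mid=-2.21954 |R|=0.57873 →hi
  mid=-2.40940 |R|=0.83798 →hi
  mid=-2.50434 |R|=0.98623 →hi
  mid=-2.55181 |R|=1.06539 →lo
  mid=-2.52807 |R|=1.02538 →lo
  ...
  [-2.51287,-2.51268] ⇒ x*=-2.5127
Stable set (-2.5127, 0).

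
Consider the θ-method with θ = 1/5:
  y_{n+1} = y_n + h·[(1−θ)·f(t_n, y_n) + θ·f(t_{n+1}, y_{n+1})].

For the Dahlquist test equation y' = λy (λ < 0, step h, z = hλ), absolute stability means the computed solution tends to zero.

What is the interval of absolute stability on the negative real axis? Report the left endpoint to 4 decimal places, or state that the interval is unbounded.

z∈(-3.3333,0).

Test eqn y'=λy, z=hλ:
  y_{n+1} = y_n + z·[4/5·y_n + 1/5·y_{n+1}] ⇒ (1 − 1/5z)y_{n+1} = (1 + 4/5z)y_n
  R(z) = (1 + 4/5z)/(1 − 1/5z).

Find x<0 with |R(x)|<1.
x=-0.63: |R|=0.4405
R=−1: 1+4/5x = −1+1/5x ⇒ -3/5x=2 ⇒ x=2/(-3/5)=-3.3333
Confirm numerically:
  x=-2.404: |R|=0.62345 <1
  x=-2.330: |R|=0.58936 <1
  x=-2.200: |R|=0.52778 <1
  x=-3.730: |R|=1.13631 >1
  x=-3.657: |R|=1.11216 >1
So |R|<1 on (-3.3333, 0).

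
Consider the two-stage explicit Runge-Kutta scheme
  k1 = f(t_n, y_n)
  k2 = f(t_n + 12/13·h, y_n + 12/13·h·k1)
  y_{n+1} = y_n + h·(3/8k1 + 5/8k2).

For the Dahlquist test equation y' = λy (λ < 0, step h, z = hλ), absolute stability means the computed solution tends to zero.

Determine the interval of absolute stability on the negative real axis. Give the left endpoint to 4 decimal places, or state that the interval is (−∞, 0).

With y'=λy (z=hλ):
  k1=λy_n ⇒ h·k1=z·y_n;  k2=λ(1+12/13z)y_n ⇒ h·k2=z(1+12/13z)y_n
  y_{n+1}/y_n = 1 + 3/8z + 5/8z(1+12/13z) = 1 + z + 15/26z²
  Hence R(z) = 1 + z + 15/26z².

Need |R(x)|<1, x<0.
x=-0.48: |R|=0.6529
R=1: x+15/26x²=0 ⇒ x=−26/15=-1.7333; min R=1−1/(4·15/26)=0.5667>−1
Confirm numerically:
  x=-1.445: |R|=0.75963 <1
  x=-1.165: |R|=0.61801 <1
  x=-1.079: |R|=0.59268 <1
  x=-2.224: |R|=1.62956 >1
  x=-2.091: |R|=1.43147 >1
  x=-2.000: |R|=1.30769 >1
Interval (-1.7333, 0).

(-1.7333, 0).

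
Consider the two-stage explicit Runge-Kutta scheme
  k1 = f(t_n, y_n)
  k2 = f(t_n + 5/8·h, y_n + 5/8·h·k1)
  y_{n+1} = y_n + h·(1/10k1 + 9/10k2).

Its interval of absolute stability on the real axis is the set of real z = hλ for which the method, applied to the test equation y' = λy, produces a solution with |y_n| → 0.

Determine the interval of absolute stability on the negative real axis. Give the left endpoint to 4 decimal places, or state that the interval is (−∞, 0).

(-1.7778, 0).

Set f=λy, z=hλ:
  k1=λy_n ⇒ h·k1=z·y_n;  k2=λ(1+5/8z)y_n ⇒ h·k2=z(1+5/8z)y_n
  y_{n+1}/y_n = 1 + 1/10z + 9/10z(1+5/8z) = 1 + z + 9/16z²
  R(z) = 1 + z + 9/16z².

Solve |R(x)|<1 on ℝ⁻.
x=-1.7: |R|=0.9256
R=1: x+9/16x²=0 ⇒ x=−16/9=-1.7778; min R=1−1/(4·9/16)=0.5556>−1
Confirm numerically:
  x=-1.482: |R|=0.75343 <1
  x=-1.409: |R|=0.70772 <1
  x=-1.296: |R|=0.64878 <1
  x=-1.112: |R|=0.58356 <1
  x=-2.267: |R|=1.62385 >1
  x=-2.081: |R|=1.35494 >1
Stable set (-1.7778, 0).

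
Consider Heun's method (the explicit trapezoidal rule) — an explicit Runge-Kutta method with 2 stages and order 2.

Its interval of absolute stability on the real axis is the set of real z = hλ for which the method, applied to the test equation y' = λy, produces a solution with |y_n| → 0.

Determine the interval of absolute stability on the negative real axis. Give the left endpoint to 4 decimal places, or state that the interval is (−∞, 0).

On y'=λy, z=hλ:
  order 2, 2-stage ⇒ R(z)=1+z+z^2/2
  (e.g. R(-1.51)=0.63005, |R|=0.63005)

Boundary: |R(x)|=1, x<0.
x=-1.51: |R|=0.6300
|R(-1.84)|=0.8528 |R(-0.88)|=0.5072
Bisect:
  x_lo=-2.5567 |R|=1.7117  x_hi=-0.2907 |R|=0.7516
  mid=-1.42369 |R|=0.58976 →hi
  mid=-1.99020 |R|=0.99024 →hi
  mid=-2.27345 |R|=1.31084 →lo
  mid=-2.13182 |R|=1.14051 →lo
  mid=-2.06101 |R|=1.06287 →lo
  mid=-2.02560 |R|=1.02593 →lo
  mid=-2.00790 |R|=1.00793 →lo
  ...
  [-2.00002,-1.99988] ⇒ x*=-2.0000
Stable set (-2.0000, 0).

z∈(-2.0000,0).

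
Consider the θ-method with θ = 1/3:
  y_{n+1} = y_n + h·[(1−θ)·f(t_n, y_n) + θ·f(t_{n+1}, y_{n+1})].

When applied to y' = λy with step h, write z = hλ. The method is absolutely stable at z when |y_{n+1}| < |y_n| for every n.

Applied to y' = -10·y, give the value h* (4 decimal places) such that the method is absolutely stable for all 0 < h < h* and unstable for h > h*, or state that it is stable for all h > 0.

Test eqn y'=λy, z=hλ:
  y_{n+1} = y_n + z·[2/3·y_n + 1/3·y_{n+1}] ⇒ (1 − 1/3z)y_{n+1} = (1 + 2/3z)y_n
  ⇒ R(z) = (1 + 2/3z)/(1 − 1/3z).

Boundary: |R(x)|=1, x<0.
x=-1.06: |R|=0.2167
R=−1: 1+2/3x = −1+1/3x ⇒ -1/3x=2 ⇒ x=2/(-1/3)=-6.0000
Confirm numerically:
  x=-5.979: |R|=0.99766 <1
  x=-4.421: |R|=0.78723 <1
  x=-2.851: |R|=0.46180 <1
  x=-6.474: |R|=1.05003 >1
  x=-6.155: |R|=1.01693 >1
  x=-6.148: |R|=1.01618 >1
Stable set (-6.0000, 0).

(-6.0000,0); λ=-10 ⇒ h* = (6)/10 = 0.6000.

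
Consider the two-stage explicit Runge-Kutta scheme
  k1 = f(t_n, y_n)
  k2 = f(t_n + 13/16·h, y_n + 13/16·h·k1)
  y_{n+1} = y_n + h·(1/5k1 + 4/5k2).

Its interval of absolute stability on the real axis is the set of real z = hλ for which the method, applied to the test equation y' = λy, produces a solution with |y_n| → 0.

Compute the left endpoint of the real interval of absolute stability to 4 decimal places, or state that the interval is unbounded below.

Test eqn y'=λy, z=hλ:
  k1=λy_n ⇒ h·k1=z·y_n;  k2=λ(1+13/16z)y_n ⇒ h·k2=z(1+13/16z)y_n
  y_{n+1}/y_n = 1 + 1/5z + 4/5z(1+13/16z) = 1 + z + 13/20z²
  ⇒ R(z) = 1 + z + 13/20z².

Find x<0 with |R(x)|<1.
x=-1.23: |R|=0.7534
R=1: x+13/20x²=0 ⇒ x=−20/13=-1.5385; min R=1−1/(4·13/20)=0.6154>−1
Confirm numerically:
  x=-1.144: |R|=0.70668 <1
  x=-0.802: |R|=0.61608 <1
  x=-0.701: |R|=0.61841 <1
  x=-1.768: |R|=1.26379 >1
  x=-1.739: |R|=1.22668 >1
  x=-1.593: |R|=1.05647 >1
Stable set (-1.5385, 0).

left endpoint -1.5385.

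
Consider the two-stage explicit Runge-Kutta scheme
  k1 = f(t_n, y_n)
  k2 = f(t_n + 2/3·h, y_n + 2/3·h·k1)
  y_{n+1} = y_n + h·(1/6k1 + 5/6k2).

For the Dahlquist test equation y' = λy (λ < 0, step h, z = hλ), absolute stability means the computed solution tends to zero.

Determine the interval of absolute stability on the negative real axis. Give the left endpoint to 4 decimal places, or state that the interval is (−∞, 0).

On y'=λy, z=hλ:
  k1=λy_n ⇒ h·k1=z·y_n;  k2=λ(1+2/3z)y_n ⇒ h·k2=z(1+2/3z)y_n
  y_{n+1}/y_n = 1 + 1/6z + 5/6z(1+2/3z) = 1 + z + 5/9z²
  so R(z) = 1 + z + 5/9z².

Solve |R(x)|<1 on ℝ⁻.
x=-1.11: |R|=0.5745
R=1: x+5/9x²=0 ⇒ x=−9/5=-1.8000; min R=1−1/(4·5/9)=0.5500>−1
Confirm numerically:
  x=-1.642: |R|=0.85587 <1
  x=-1.593: |R|=0.81681 <1
  x=-1.376: |R|=0.67588 <1
  x=-1.304: |R|=0.64068 <1
  x=-2.201: |R|=1.49033 >1
  x=-1.917: |R|=1.12461 >1
Interval (-1.8000, 0).

(-1.8000, 0).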